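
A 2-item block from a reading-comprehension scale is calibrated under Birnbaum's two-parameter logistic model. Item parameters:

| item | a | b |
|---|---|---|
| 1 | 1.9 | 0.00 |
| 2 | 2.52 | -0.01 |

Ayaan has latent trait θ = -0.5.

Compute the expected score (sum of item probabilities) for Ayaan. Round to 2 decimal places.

0.50

P(θ) = 1 / (1 + exp(−a(θ − b)))
P_1 = 1/(1+e^{0.9500}) = 0.2789
P_2 = 1/(1+e^{1.2348}) = 0.2253
E[score] = 0.2789 + 0.2253 = 0.5042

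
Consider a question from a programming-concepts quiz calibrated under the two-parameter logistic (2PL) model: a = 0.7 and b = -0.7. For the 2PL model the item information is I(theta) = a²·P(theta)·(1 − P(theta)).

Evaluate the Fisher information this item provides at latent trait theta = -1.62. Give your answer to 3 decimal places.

0.111

P = 1/(1+e^{0.6440}) = 0.3443
P(1−P) = 0.3443 × 0.6557 = 0.2258
I = a² × P(1−P) = 0.7² × 0.2258 = 0.11063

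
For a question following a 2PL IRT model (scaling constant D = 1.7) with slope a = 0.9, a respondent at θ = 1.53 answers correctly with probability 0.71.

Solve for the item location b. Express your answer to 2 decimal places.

P(θ) = 1 / (1 + exp(−D·a(θ − b)))
logit(0.71) = ln(0.71/0.29) = 0.8954
b = θ − logit/(1.7·a) = 1.53 − 0.8954/1.5300 = 0.9448

0.94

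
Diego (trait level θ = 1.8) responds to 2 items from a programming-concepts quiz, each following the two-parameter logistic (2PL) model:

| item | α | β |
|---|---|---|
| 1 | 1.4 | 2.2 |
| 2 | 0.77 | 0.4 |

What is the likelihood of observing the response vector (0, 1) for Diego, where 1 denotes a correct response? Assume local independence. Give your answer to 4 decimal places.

P(θ) = 1 / (1 + exp(−α(θ − β)))
P_1 = 1/(1+e^{0.5600}) = 0.3635
P_2 = 1/(1+e^{-1.0780}) = 0.7461
L = (1−P_1) × P_2 = 0.6365 × 0.7461 = 0.47487

0.4749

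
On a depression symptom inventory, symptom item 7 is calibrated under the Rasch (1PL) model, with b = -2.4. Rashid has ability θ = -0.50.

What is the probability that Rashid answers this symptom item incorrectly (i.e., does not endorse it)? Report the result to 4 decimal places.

0.1301

P(θ) = 1 / (1 + exp(−(θ − b)))
Exponent: (-0.50 − (-2.4)) = 1.9000
1/(1 + e^{-1.9000}) = 0.8699
P = 0.8699
P(incorrect) = 1 − 0.8699 = 0.1301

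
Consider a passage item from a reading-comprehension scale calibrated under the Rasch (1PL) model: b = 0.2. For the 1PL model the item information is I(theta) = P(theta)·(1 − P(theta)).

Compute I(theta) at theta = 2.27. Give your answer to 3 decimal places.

P = 1/(1+e^{-2.0700}) = 0.8880
P(1−P) = 0.8880 × 0.1120 = 0.0995
I = P(1−P) = 0.09949

0.099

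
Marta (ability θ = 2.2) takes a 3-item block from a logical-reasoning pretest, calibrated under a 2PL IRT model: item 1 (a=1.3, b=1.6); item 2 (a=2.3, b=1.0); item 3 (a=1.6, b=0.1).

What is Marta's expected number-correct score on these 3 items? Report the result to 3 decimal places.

2.593

P(θ) = 1 / (1 + exp(−a(θ − b)))
P_1 = 1/(1+e^{-0.7800}) = 0.6857
P_2 = 1/(1+e^{-2.7600}) = 0.9405
P_3 = 1/(1+e^{-3.3600}) = 0.9664
E[score] = 0.6857 + 0.9405 + 0.9664 = 2.5926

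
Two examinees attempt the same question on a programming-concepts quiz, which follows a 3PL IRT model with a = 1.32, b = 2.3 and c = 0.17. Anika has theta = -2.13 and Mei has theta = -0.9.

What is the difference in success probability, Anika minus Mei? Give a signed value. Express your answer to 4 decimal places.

-0.0096

P(theta) = c + (1 − c) · 1 / (1 + exp(−a(theta − b)))
P(Anika) = 0.1724  [exponent -5.8476]
P(Mei) = 0.1820  [exponent -4.2240]
Difference = 0.1724 − 0.1820 = -0.0096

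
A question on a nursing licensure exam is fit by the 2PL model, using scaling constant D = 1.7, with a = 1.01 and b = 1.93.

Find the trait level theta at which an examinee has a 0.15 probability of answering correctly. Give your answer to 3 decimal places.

P(theta) = 1 / (1 + exp(−D·a(theta − b)))
logit = ln(0.1500/0.8500) = -1.7346
theta = b + logit/(1.7·a) = 1.93 + (-1.7346)/1.7170 = 0.9197

0.920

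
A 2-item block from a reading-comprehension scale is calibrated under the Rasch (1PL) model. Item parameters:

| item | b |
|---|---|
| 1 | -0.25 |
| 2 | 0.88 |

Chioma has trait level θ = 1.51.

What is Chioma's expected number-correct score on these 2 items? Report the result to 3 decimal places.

P(θ) = 1 / (1 + exp(−(θ − b)))
P_1 = 1/(1+e^{-1.7600}) = 0.8532
P_2 = 1/(1+e^{-0.6300}) = 0.6525
E[score] = 0.8532 + 0.6525 = 1.5057

1.506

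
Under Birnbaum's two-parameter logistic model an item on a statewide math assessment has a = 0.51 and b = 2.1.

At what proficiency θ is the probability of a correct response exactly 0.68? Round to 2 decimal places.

3.58

P(θ) = 1 / (1 + exp(−a(θ − b)))
logit = ln(0.6800/0.3200) = 0.7538
θ = b + logit/(a) = 2.1 + 0.7538/0.5100 = 3.5780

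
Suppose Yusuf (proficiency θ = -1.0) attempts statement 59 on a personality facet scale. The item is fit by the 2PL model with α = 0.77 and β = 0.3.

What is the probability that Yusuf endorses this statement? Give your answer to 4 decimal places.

P(θ) = 1 / (1 + exp(−α(θ − β)))
Exponent: 0.77 × (-1.0 − 0.3) = -1.0010
1/(1 + e^{1.0010}) = 0.2687

0.2687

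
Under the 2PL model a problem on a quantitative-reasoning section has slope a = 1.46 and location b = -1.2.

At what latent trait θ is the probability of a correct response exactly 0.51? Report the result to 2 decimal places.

P(θ) = 1 / (1 + exp(−a(θ − b)))
logit = ln(0.5100/0.4900) = 0.0400
θ = b + logit/(a) = -1.2 + 0.0400/1.4600 = -1.1726

-1.17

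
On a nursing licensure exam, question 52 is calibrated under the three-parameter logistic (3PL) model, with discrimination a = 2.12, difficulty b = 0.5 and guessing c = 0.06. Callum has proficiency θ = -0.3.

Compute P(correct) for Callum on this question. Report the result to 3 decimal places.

P(θ) = c + (1 − c) · 1 / (1 + exp(−a(θ − b)))
Exponent: 2.12 × (-0.3 − 0.5) = -1.6960
1/(1 + e^{1.6960}) = 0.1550
P = 0.06 + 0.94 × 0.1550 = 0.2057

0.206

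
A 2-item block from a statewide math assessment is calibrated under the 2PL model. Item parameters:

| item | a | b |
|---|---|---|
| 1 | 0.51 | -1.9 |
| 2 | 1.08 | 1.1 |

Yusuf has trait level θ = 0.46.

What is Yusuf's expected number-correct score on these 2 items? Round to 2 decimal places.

P(θ) = 1 / (1 + exp(−a(θ − b)))
P_1 = 1/(1+e^{-1.2036}) = 0.7692
P_2 = 1/(1+e^{0.6912}) = 0.3338
E[score] = 0.7692 + 0.3338 = 1.1029

1.10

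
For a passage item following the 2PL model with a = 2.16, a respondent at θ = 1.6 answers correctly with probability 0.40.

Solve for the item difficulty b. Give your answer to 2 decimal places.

1.79

P(θ) = 1 / (1 + exp(−a(θ − b)))
logit(0.40) = ln(0.40/0.60) = -0.4055
b = θ − logit/(a) = 1.6 − (-0.4055)/2.1600 = 1.7877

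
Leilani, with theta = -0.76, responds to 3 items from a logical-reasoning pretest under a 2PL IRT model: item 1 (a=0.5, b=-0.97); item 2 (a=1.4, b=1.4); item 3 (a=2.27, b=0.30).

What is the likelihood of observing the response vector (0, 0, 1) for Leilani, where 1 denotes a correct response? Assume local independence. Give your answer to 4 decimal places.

0.0374

P(theta) = 1 / (1 + exp(−a(theta − b)))
P_1 = 1/(1+e^{-0.1050}) = 0.5262
P_2 = 1/(1+e^{3.0240}) = 0.0464
P_3 = 1/(1+e^{2.4062}) = 0.0827
L = (1−P_1) × (1−P_2) × P_3 = 0.4738 × 0.9536 × 0.0827 = 0.03737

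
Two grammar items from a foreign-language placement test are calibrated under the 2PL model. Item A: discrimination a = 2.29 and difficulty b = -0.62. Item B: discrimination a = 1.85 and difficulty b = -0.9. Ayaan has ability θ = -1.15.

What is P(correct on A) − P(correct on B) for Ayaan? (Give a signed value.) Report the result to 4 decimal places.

P(θ) = 1 / (1 + exp(−a(θ − b)))
P_A = 0.2290
P_B = 0.3864
P_A − P_B = -0.1573

-0.1573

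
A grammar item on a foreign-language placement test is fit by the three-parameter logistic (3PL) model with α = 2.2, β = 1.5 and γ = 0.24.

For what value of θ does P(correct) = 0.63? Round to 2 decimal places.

P(θ) = γ + (1 − γ) · 1 / (1 + exp(−α(θ − β)))
Remove guessing floor: (0.63 − 0.24)/(1 − 0.24) = 0.5132
logit = ln(0.5132/0.4868) = 0.0526
θ = β + logit/(α) = 1.5 + 0.0526/2.2000 = 1.5239

1.52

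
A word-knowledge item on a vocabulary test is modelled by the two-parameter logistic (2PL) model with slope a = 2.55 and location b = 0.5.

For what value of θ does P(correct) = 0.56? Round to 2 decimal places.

0.59

P(θ) = 1 / (1 + exp(−a(θ − b)))
logit = ln(0.5600/0.4400) = 0.2412
θ = b + logit/(a) = 0.5 + 0.2412/2.5500 = 0.5946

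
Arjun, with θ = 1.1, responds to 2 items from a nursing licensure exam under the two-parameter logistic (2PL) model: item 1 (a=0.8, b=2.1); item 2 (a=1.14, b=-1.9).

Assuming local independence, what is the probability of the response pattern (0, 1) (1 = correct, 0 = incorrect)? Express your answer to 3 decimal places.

0.668

P(θ) = 1 / (1 + exp(−a(θ − b)))
P_1 = 1/(1+e^{0.8000}) = 0.3100
P_2 = 1/(1+e^{-3.4200}) = 0.9683
L = (1−P_1) × P_2 = 0.6900 × 0.9683 = 0.66812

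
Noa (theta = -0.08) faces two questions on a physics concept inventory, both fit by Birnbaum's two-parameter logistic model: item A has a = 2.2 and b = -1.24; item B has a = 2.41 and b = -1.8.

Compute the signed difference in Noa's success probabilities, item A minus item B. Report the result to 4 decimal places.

-0.0567

P(theta) = 1 / (1 + exp(−a(theta − b)))
P_A = 0.9277
P_B = 0.9844
P_A − P_B = -0.0567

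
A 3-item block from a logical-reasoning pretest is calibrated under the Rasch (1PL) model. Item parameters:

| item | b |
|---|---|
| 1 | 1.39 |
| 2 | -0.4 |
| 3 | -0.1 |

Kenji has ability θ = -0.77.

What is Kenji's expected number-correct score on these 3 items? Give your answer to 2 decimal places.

0.85

P(θ) = 1 / (1 + exp(−(θ − b)))
P_1 = 1/(1+e^{2.1600}) = 0.1034
P_2 = 1/(1+e^{0.3700}) = 0.4085
P_3 = 1/(1+e^{0.6700}) = 0.3385
E[score] = 0.1034 + 0.4085 + 0.3385 = 0.8504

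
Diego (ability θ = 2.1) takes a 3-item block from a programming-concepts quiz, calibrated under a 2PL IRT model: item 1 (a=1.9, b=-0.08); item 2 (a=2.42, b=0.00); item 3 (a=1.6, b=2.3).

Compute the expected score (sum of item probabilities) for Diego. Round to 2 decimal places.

2.40

P(θ) = 1 / (1 + exp(−a(θ − b)))
P_1 = 1/(1+e^{-4.1420}) = 0.9844
P_2 = 1/(1+e^{-5.0820}) = 0.9938
P_3 = 1/(1+e^{0.3200}) = 0.4207
E[score] = 0.9844 + 0.9938 + 0.4207 = 2.3989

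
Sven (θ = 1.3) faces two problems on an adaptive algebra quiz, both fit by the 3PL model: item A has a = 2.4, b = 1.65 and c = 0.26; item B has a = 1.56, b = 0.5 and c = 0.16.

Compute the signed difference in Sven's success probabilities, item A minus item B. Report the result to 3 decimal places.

-0.330

P(θ) = c + (1 − c) · 1 / (1 + exp(−a(θ − b)))
P_A = 0.4831
P_B = 0.8126
P_A − P_B = -0.3295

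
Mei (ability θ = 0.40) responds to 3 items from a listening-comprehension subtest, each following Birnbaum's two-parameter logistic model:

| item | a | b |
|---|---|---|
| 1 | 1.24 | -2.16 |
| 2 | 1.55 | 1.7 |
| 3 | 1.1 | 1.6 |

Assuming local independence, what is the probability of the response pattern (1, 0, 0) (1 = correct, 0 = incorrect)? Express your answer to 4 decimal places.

0.6684

P(θ) = 1 / (1 + exp(−a(θ − b)))
P_1 = 1/(1+e^{-3.1744}) = 0.9599
P_2 = 1/(1+e^{2.0150}) = 0.1176
P_3 = 1/(1+e^{1.3200}) = 0.2108
L = P_1 × (1−P_2) × (1−P_3) = 0.9599 × 0.8824 × 0.7892 = 0.66839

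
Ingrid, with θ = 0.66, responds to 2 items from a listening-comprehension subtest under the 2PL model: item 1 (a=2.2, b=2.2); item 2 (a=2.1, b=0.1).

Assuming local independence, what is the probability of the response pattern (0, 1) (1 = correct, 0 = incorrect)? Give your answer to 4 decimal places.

0.7393

P(θ) = 1 / (1 + exp(−a(θ − b)))
P_1 = 1/(1+e^{3.3880}) = 0.0327
P_2 = 1/(1+e^{-1.1760}) = 0.7642
L = (1−P_1) × P_2 = 0.9673 × 0.7642 = 0.73926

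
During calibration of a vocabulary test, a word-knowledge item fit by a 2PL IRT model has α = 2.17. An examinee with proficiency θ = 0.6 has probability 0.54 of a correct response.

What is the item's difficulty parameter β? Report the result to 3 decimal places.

P(θ) = 1 / (1 + exp(−α(θ − β)))
logit(0.54) = ln(0.54/0.46) = 0.1603
β = θ − logit/(α) = 0.6 − 0.1603/2.1700 = 0.5261

0.526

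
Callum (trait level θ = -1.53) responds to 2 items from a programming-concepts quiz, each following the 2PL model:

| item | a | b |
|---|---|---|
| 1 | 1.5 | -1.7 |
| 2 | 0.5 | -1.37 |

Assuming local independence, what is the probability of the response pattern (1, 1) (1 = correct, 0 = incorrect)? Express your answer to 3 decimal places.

P(θ) = 1 / (1 + exp(−a(θ − b)))
P_1 = 1/(1+e^{-0.2550}) = 0.5634
P_2 = 1/(1+e^{0.0800}) = 0.4800
L = P_1 × P_2 = 0.5634 × 0.4800 = 0.27044

0.270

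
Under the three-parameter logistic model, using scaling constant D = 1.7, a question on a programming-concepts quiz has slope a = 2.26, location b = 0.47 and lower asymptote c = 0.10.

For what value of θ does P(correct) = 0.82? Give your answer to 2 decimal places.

P(θ) = c + (1 − c) · 1 / (1 + exp(−D·a(θ − b)))
Remove guessing floor: (0.82 − 0.10)/(1 − 0.10) = 0.8000
logit = ln(0.8000/0.2000) = 1.3863
θ = b + logit/(1.7·a) = 0.47 + 1.3863/3.8420 = 0.8308

0.83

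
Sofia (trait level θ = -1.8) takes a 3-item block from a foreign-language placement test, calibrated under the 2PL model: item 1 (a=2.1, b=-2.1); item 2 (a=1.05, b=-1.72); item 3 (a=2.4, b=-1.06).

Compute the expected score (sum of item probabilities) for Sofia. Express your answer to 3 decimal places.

1.276

P(θ) = 1 / (1 + exp(−a(θ − b)))
P_1 = 1/(1+e^{-0.6300}) = 0.6525
P_2 = 1/(1+e^{0.0840}) = 0.4790
P_3 = 1/(1+e^{1.7760}) = 0.1448
E[score] = 0.6525 + 0.4790 + 0.1448 = 1.2763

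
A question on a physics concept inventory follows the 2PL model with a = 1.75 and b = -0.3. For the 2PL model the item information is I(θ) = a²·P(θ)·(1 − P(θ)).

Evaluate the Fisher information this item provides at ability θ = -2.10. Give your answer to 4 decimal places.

P = 1/(1+e^{3.1500}) = 0.0411
P(1−P) = 0.0411 × 0.9589 = 0.0394
I = a² × P(1−P) = 1.75² × 0.0394 = 0.12067

0.1207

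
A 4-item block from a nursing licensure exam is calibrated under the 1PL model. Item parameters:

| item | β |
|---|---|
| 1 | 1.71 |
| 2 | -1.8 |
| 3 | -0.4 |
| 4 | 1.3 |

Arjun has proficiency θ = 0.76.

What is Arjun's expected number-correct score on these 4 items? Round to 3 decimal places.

P(θ) = 1 / (1 + exp(−(θ − β)))
P_1 = 1/(1+e^{0.9500}) = 0.2789
P_2 = 1/(1+e^{-2.5600}) = 0.9282
P_3 = 1/(1+e^{-1.1600}) = 0.7613
P_4 = 1/(1+e^{0.5400}) = 0.3682
E[score] = 0.2789 + 0.9282 + 0.7613 + 0.3682 = 2.3366

2.337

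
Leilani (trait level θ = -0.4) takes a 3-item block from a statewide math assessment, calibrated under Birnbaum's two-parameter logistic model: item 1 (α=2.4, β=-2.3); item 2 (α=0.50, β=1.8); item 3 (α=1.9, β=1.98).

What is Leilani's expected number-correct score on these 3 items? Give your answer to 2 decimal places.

P(θ) = 1 / (1 + exp(−α(θ − β)))
P_1 = 1/(1+e^{-4.5600}) = 0.9896
P_2 = 1/(1+e^{1.1000}) = 0.2497
P_3 = 1/(1+e^{4.5220}) = 0.0108
E[score] = 0.9896 + 0.2497 + 0.0108 = 1.2501

1.25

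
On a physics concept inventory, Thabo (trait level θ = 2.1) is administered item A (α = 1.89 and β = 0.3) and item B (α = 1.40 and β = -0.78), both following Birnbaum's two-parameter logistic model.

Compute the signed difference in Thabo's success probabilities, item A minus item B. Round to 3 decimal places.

P(θ) = 1 / (1 + exp(−α(θ − β)))
P_A = 0.9678
P_B = 0.9826
P_A − P_B = -0.0148

-0.015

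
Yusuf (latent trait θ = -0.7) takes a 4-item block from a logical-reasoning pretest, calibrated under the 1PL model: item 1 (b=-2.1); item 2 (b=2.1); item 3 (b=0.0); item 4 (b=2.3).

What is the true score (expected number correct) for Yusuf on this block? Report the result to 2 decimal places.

P(θ) = 1 / (1 + exp(−(θ − b)))
P_1 = 1/(1+e^{-1.4000}) = 0.8022
P_2 = 1/(1+e^{2.8000}) = 0.0573
P_3 = 1/(1+e^{0.7000}) = 0.3318
P_4 = 1/(1+e^{3.0000}) = 0.0474
E[score] = 0.8022 + 0.0573 + 0.3318 + 0.0474 = 1.2387

1.24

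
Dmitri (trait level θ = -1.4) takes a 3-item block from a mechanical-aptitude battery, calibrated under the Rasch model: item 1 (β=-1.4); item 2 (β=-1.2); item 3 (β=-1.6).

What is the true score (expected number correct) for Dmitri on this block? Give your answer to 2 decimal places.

1.50

P(θ) = 1 / (1 + exp(−(θ − β)))
P_1 = 1/(1+e^{0.0000}) = 0.5000
P_2 = 1/(1+e^{0.2000}) = 0.4502
P_3 = 1/(1+e^{-0.2000}) = 0.5498
E[score] = 0.5000 + 0.4502 + 0.5498 = 1.5000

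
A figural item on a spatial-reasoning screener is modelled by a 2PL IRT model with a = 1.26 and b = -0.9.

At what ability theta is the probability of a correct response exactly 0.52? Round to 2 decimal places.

P(theta) = 1 / (1 + exp(−a(theta − b)))
logit = ln(0.5200/0.4800) = 0.0800
theta = b + logit/(a) = -0.9 + 0.0800/1.2600 = -0.8365

-0.84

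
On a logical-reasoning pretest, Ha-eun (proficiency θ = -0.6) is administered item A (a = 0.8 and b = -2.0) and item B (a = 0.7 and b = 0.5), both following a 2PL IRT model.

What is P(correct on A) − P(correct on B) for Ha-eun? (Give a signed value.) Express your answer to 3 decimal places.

P(θ) = 1 / (1 + exp(−a(θ − b)))
P_A = 0.7540
P_B = 0.3165
P_A − P_B = 0.4375

0.438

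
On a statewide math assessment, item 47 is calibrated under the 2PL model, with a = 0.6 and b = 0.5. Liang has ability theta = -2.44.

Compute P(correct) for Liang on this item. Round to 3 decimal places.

0.146

P(theta) = 1 / (1 + exp(−a(theta − b)))
Exponent: 0.6 × (-2.44 − 0.5) = -1.7640
1/(1 + e^{1.7640}) = 0.1463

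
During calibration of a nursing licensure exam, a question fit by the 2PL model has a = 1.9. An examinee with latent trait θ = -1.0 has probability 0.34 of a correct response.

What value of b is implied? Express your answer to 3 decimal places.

P(θ) = 1 / (1 + exp(−a(θ − b)))
logit(0.34) = ln(0.34/0.66) = -0.6633
b = θ − logit/(a) = -1.0 − (-0.6633)/1.9000 = -0.6509

-0.651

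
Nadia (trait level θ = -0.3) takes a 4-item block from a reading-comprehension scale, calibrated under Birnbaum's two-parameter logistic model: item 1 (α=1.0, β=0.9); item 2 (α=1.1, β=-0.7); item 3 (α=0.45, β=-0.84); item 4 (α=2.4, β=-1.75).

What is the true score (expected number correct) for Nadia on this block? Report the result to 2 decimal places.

P(θ) = 1 / (1 + exp(−α(θ − β)))
P_1 = 1/(1+e^{1.2000}) = 0.2315
P_2 = 1/(1+e^{-0.4400}) = 0.6083
P_3 = 1/(1+e^{-0.2430}) = 0.5605
P_4 = 1/(1+e^{-3.4800}) = 0.9701
E[score] = 0.2315 + 0.6083 + 0.5605 + 0.9701 = 2.3703

2.37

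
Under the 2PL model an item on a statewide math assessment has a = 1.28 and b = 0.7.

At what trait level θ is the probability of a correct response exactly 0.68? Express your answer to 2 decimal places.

P(θ) = 1 / (1 + exp(−a(θ − b)))
logit = ln(0.6800/0.3200) = 0.7538
θ = b + logit/(a) = 0.7 + 0.7538/1.2800 = 1.2889

1.29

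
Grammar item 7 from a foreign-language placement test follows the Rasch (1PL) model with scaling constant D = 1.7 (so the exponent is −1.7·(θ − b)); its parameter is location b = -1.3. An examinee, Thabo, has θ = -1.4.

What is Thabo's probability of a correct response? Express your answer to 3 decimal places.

0.458

P(θ) = 1 / (1 + exp(−D·(θ − b)))
Exponent: 1.7 × (-1.4 − (-1.3)) = -0.1700
1/(1 + e^{0.1700}) = 0.4576
P = 0.4576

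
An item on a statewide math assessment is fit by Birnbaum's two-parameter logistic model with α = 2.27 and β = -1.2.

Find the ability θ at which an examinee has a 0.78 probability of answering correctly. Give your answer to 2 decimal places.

-0.64

P(θ) = 1 / (1 + exp(−α(θ − β)))
logit = ln(0.7800/0.2200) = 1.2657
θ = β + logit/(α) = -1.2 + 1.2657/2.2700 = -0.6424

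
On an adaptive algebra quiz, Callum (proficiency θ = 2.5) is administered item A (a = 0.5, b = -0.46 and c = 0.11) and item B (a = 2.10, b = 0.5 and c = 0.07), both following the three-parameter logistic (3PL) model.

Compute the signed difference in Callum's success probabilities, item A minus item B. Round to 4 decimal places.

P(θ) = c + (1 − c) · 1 / (1 + exp(−a(θ − b)))
P_A = 0.8350
P_B = 0.9863
P_A − P_B = -0.1513

-0.1513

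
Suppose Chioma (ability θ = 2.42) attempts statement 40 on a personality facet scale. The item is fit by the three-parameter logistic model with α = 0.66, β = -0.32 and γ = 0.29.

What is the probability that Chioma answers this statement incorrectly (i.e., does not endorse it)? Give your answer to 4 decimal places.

P(θ) = γ + (1 − γ) · 1 / (1 + exp(−α(θ − β)))
Exponent: 0.66 × (2.42 − (-0.32)) = 1.8084
1/(1 + e^{-1.8084}) = 0.8592
P = 0.29 + 0.71 × 0.8592 = 0.9000
P(incorrect) = 1 − 0.9000 = 0.1000

0.1000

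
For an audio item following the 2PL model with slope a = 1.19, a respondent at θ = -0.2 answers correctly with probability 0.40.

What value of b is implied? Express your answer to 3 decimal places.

0.141

P(θ) = 1 / (1 + exp(−a(θ − b)))
logit(0.40) = ln(0.40/0.60) = -0.4055
b = θ − logit/(a) = -0.2 − (-0.4055)/1.1900 = 0.1407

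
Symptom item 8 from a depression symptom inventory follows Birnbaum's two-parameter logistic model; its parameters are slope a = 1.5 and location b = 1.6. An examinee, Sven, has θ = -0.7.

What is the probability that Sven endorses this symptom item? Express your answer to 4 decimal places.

0.0308

P(θ) = 1 / (1 + exp(−a(θ − b)))
Exponent: 1.5 × (-0.7 − 1.6) = -3.4500
1/(1 + e^{3.4500}) = 0.0308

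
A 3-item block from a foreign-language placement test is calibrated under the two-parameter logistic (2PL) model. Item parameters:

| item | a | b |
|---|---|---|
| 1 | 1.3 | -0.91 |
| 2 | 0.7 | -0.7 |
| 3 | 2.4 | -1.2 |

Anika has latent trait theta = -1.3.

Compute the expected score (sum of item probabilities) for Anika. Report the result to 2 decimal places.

P(theta) = 1 / (1 + exp(−a(theta − b)))
P_1 = 1/(1+e^{0.5070}) = 0.3759
P_2 = 1/(1+e^{0.4200}) = 0.3965
P_3 = 1/(1+e^{0.2400}) = 0.4403
E[score] = 0.3759 + 0.3965 + 0.4403 = 1.2127

1.21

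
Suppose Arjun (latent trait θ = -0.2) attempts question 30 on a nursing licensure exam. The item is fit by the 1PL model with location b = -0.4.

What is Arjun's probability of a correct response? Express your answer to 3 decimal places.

P(θ) = 1 / (1 + exp(−(θ − b)))
Exponent: (-0.2 − (-0.4)) = 0.2000
1/(1 + e^{-0.2000}) = 0.5498
P = 0.5498

0.550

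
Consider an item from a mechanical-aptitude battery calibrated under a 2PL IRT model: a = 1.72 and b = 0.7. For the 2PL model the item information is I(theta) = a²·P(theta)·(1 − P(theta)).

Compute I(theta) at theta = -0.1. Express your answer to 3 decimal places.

P = 1/(1+e^{1.3760}) = 0.2017
P(1−P) = 0.2017 × 0.7983 = 0.1610
I = a² × P(1−P) = 1.72² × 0.1610 = 0.47627

0.476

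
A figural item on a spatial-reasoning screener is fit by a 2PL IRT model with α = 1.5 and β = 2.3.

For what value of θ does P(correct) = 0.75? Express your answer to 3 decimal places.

3.032

P(θ) = 1 / (1 + exp(−α(θ − β)))
logit = ln(0.7500/0.2500) = 1.0986
θ = β + logit/(α) = 2.3 + 1.0986/1.5000 = 3.0324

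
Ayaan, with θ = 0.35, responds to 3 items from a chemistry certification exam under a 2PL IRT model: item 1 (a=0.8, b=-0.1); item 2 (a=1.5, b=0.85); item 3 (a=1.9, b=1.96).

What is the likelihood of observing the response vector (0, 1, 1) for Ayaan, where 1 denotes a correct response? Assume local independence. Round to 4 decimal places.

0.0059

P(θ) = 1 / (1 + exp(−a(θ − b)))
P_1 = 1/(1+e^{-0.3600}) = 0.5890
P_2 = 1/(1+e^{0.7500}) = 0.3208
P_3 = 1/(1+e^{3.0590}) = 0.0448
L = (1−P_1) × P_2 × P_3 = 0.4110 × 0.3208 × 0.0448 = 0.00591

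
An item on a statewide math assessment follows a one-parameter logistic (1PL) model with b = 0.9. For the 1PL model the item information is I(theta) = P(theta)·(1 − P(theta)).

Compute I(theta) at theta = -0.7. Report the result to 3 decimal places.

P = 1/(1+e^{1.6000}) = 0.1680
P(1−P) = 0.1680 × 0.8320 = 0.1398
I = P(1−P) = 0.13976

0.140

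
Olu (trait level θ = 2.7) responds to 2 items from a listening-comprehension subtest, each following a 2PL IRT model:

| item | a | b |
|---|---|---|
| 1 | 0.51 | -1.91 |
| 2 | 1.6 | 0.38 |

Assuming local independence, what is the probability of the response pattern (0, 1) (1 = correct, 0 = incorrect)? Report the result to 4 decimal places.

P(θ) = 1 / (1 + exp(−a(θ − b)))
P_1 = 1/(1+e^{-2.3511}) = 0.9130
P_2 = 1/(1+e^{-3.7120}) = 0.9762
L = (1−P_1) × P_2 = 0.0870 × 0.9762 = 0.08490

0.0849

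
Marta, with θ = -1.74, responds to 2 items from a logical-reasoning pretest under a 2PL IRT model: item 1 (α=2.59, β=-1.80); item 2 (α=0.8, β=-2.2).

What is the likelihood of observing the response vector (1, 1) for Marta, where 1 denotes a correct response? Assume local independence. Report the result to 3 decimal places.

0.318

P(θ) = 1 / (1 + exp(−α(θ − β)))
P_1 = 1/(1+e^{-0.1554}) = 0.5388
P_2 = 1/(1+e^{-0.3680}) = 0.5910
L = P_1 × P_2 = 0.5388 × 0.5910 = 0.31840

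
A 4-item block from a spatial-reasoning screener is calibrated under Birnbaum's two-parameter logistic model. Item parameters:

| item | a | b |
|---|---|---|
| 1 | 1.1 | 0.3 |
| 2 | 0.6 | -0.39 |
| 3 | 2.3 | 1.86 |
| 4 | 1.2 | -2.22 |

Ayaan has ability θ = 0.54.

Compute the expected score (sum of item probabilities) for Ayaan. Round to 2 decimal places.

2.21

P(θ) = 1 / (1 + exp(−a(θ − b)))
P_1 = 1/(1+e^{-0.2640}) = 0.5656
P_2 = 1/(1+e^{-0.5580}) = 0.6360
P_3 = 1/(1+e^{3.0360}) = 0.0458
P_4 = 1/(1+e^{-3.3120}) = 0.9648
E[score] = 0.5656 + 0.6360 + 0.0458 + 0.9648 = 2.2123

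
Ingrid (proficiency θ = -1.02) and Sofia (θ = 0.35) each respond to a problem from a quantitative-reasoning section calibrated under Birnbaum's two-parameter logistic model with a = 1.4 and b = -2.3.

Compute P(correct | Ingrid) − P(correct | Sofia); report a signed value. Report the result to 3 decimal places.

P(θ) = 1 / (1 + exp(−a(θ − b)))
P(Ingrid) = 0.8572  [exponent 1.7920]
P(Sofia) = 0.9761  [exponent 3.7100]
Difference = 0.8572 − 0.9761 = -0.1189

-0.119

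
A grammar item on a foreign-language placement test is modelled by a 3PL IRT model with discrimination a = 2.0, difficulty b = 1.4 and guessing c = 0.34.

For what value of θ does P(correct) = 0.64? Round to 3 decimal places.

1.309

P(θ) = c + (1 − c) · 1 / (1 + exp(−a(θ − b)))
Remove guessing floor: (0.64 − 0.34)/(1 − 0.34) = 0.4545
logit = ln(0.4545/0.5455) = -0.1823
θ = b + logit/(a) = 1.4 + (-0.1823)/2.0000 = 1.3088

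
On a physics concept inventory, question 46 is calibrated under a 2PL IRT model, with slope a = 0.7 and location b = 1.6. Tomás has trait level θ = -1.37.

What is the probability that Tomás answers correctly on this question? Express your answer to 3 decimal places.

0.111

P(θ) = 1 / (1 + exp(−a(θ − b)))
Exponent: 0.7 × (-1.37 − 1.6) = -2.0790
1/(1 + e^{2.0790}) = 0.1112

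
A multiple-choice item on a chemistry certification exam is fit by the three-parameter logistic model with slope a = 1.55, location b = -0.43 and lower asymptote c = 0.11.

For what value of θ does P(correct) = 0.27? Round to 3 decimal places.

P(θ) = c + (1 − c) · 1 / (1 + exp(−a(θ − b)))
Remove guessing floor: (0.27 − 0.11)/(1 − 0.11) = 0.1798
logit = ln(0.1798/0.8202) = -1.5179
θ = b + logit/(a) = -0.43 + (-1.5179)/1.5500 = -1.4093

-1.409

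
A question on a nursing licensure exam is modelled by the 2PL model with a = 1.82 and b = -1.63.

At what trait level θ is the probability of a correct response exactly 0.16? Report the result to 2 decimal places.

-2.54

P(θ) = 1 / (1 + exp(−a(θ − b)))
logit = ln(0.1600/0.8400) = -1.6582
θ = b + logit/(a) = -1.63 + (-1.6582)/1.8200 = -2.5411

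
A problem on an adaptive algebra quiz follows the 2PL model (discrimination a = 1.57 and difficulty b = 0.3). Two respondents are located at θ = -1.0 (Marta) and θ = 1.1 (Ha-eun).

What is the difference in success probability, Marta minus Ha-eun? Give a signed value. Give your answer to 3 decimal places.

-0.663

P(θ) = 1 / (1 + exp(−a(θ − b)))
P(Marta) = 0.1150  [exponent -2.0410]
P(Ha-eun) = 0.7783  [exponent 1.2560]
Difference = 0.1150 − 0.7783 = -0.6634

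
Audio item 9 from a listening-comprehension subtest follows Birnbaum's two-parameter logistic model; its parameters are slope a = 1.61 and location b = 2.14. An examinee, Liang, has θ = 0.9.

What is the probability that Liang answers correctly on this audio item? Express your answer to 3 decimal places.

P(θ) = 1 / (1 + exp(−a(θ − b)))
Exponent: 1.61 × (0.9 − 2.14) = -1.9964
1/(1 + e^{1.9964}) = 0.1196

0.120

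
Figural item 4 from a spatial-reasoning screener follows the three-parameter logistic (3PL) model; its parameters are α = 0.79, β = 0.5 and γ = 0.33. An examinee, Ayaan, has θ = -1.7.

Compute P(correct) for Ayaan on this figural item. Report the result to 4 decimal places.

P(θ) = γ + (1 − γ) · 1 / (1 + exp(−α(θ − β)))
Exponent: 0.79 × (-1.7 − 0.5) = -1.7380
1/(1 + e^{1.7380}) = 0.1496
P = 0.33 + 0.67 × 0.1496 = 0.4302

0.4302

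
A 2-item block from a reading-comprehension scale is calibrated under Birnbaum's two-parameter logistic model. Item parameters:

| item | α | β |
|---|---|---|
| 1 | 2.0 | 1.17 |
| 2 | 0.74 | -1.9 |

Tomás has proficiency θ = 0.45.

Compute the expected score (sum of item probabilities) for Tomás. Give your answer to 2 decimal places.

1.04

P(θ) = 1 / (1 + exp(−α(θ − β)))
P_1 = 1/(1+e^{1.4400}) = 0.1915
P_2 = 1/(1+e^{-1.7390}) = 0.8506
E[score] = 0.1915 + 0.8506 = 1.0421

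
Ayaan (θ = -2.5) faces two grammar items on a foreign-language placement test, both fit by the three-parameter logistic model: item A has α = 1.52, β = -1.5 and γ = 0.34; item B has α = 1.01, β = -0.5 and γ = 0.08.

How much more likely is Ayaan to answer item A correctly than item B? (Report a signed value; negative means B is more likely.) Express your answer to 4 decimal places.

P(θ) = γ + (1 − γ) · 1 / (1 + exp(−α(θ − β)))
P_A = 0.4584
P_B = 0.1877
P_A − P_B = 0.2707

0.2707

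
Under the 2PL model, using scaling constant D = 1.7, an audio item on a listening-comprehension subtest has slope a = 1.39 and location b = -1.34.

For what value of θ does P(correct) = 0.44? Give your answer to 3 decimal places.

-1.442

P(θ) = 1 / (1 + exp(−D·a(θ − b)))
logit = ln(0.4400/0.5600) = -0.2412
θ = b + logit/(1.7·a) = -1.34 + (-0.2412)/2.3630 = -1.4421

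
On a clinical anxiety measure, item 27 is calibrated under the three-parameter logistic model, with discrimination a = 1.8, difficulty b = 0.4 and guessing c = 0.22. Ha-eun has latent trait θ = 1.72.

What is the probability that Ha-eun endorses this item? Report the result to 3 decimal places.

P(θ) = c + (1 − c) · 1 / (1 + exp(−a(θ − b)))
Exponent: 1.8 × (1.72 − 0.4) = 2.3760
1/(1 + e^{-2.3760}) = 0.9150
P = 0.22 + 0.78 × 0.9150 = 0.9337

0.934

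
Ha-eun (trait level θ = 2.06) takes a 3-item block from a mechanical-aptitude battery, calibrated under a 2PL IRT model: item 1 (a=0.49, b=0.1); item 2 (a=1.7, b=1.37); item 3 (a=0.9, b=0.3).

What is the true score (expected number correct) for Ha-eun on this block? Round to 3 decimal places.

P(θ) = 1 / (1 + exp(−a(θ − b)))
P_1 = 1/(1+e^{-0.9604}) = 0.7232
P_2 = 1/(1+e^{-1.1730}) = 0.7637
P_3 = 1/(1+e^{-1.5840}) = 0.8298
E[score] = 0.7232 + 0.7637 + 0.8298 = 2.3167

2.317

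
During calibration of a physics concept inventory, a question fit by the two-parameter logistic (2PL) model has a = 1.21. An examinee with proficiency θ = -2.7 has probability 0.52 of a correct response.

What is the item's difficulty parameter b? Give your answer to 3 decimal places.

P(θ) = 1 / (1 + exp(−a(θ − b)))
logit(0.52) = ln(0.52/0.48) = 0.0800
b = θ − logit/(a) = -2.7 − 0.0800/1.2100 = -2.7662

-2.766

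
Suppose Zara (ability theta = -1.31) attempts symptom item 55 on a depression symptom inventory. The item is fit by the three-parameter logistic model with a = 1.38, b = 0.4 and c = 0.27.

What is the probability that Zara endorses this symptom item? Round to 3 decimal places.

P(theta) = c + (1 − c) · 1 / (1 + exp(−a(theta − b)))
Exponent: 1.38 × (-1.31 − 0.4) = -2.3598
1/(1 + e^{2.3598}) = 0.0863
P = 0.27 + 0.73 × 0.0863 = 0.3330

0.333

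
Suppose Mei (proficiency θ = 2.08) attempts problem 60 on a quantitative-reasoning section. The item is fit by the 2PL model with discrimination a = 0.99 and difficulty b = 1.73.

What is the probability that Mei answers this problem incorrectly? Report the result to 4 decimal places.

0.4142

P(θ) = 1 / (1 + exp(−a(θ − b)))
Exponent: 0.99 × (2.08 − 1.73) = 0.3465
1/(1 + e^{-0.3465}) = 0.5858
P(incorrect) = 1 − 0.5858 = 0.4142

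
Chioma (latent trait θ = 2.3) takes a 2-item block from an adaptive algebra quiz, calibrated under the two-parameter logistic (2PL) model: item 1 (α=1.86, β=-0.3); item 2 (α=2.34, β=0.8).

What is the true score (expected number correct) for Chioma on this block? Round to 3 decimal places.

P(θ) = 1 / (1 + exp(−α(θ − β)))
P_1 = 1/(1+e^{-4.8360}) = 0.9921
P_2 = 1/(1+e^{-3.5100}) = 0.9710
E[score] = 0.9921 + 0.9710 = 1.9631

1.963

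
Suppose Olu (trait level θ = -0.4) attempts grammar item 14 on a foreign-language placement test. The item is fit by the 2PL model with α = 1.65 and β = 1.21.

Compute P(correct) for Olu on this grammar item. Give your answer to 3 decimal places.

0.066

P(θ) = 1 / (1 + exp(−α(θ − β)))
Exponent: 1.65 × (-0.4 − 1.21) = -2.6565
1/(1 + e^{2.6565}) = 0.0656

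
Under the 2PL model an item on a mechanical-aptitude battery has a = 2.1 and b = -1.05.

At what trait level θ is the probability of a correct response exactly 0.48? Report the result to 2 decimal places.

-1.09

P(θ) = 1 / (1 + exp(−a(θ − b)))
logit = ln(0.4800/0.5200) = -0.0800
θ = b + logit/(a) = -1.05 + (-0.0800)/2.1000 = -1.0881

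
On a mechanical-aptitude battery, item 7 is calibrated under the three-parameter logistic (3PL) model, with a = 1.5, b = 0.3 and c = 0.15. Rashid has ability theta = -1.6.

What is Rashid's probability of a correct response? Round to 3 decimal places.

P(theta) = c + (1 − c) · 1 / (1 + exp(−a(theta − b)))
Exponent: 1.5 × (-1.6 − 0.3) = -2.8500
1/(1 + e^{2.8500}) = 0.0547
P = 0.15 + 0.85 × 0.0547 = 0.1965

0.196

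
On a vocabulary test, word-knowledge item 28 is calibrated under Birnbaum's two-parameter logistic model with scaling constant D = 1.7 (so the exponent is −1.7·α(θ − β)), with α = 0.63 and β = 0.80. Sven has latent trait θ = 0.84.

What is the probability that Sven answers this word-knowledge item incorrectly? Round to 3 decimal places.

P(θ) = 1 / (1 + exp(−D·α(θ − β)))
Exponent: 1.7 × 0.63 × (0.84 − 0.80) = 0.0428
1/(1 + e^{-0.0428}) = 0.5107
P = 0.5107
P(incorrect) = 1 − 0.5107 = 0.4893

0.489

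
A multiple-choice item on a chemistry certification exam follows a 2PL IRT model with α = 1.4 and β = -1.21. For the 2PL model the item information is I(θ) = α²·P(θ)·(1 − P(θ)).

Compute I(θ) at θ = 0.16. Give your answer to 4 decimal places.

P = 1/(1+e^{-1.9180}) = 0.8719
P(1−P) = 0.8719 × 0.1281 = 0.1117
I = α² × P(1−P) = 1.4² × 0.1117 = 0.21889

0.2189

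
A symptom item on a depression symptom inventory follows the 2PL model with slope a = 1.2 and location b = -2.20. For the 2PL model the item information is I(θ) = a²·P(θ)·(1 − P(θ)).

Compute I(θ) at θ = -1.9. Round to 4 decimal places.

P = 1/(1+e^{-0.3600}) = 0.5890
P(1−P) = 0.5890 × 0.4110 = 0.2421
I = a² × P(1−P) = 1.2² × 0.2421 = 0.34858

0.3486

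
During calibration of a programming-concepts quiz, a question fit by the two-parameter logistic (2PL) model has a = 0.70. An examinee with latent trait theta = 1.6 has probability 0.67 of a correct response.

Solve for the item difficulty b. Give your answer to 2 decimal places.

0.59

P(theta) = 1 / (1 + exp(−a(theta − b)))
logit(0.67) = ln(0.67/0.33) = 0.7082
b = theta − logit/(a) = 1.6 − 0.7082/0.7000 = 0.5883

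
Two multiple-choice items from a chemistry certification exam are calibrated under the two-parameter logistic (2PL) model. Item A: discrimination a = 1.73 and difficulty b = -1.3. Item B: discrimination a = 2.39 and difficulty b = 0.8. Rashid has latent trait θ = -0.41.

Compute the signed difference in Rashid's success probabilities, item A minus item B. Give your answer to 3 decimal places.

P(θ) = 1 / (1 + exp(−a(θ − b)))
P_A = 0.8234
P_B = 0.0526
P_A − P_B = 0.7709

0.771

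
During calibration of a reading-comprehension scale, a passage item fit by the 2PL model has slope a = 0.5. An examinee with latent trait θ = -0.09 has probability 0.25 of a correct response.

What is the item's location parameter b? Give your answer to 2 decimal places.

P(θ) = 1 / (1 + exp(−a(θ − b)))
logit(0.25) = ln(0.25/0.75) = -1.0986
b = θ − logit/(a) = -0.09 − (-1.0986)/0.5000 = 2.1072

2.11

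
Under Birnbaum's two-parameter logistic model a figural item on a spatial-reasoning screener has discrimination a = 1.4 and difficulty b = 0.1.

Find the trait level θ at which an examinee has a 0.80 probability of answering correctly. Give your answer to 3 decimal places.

1.090

P(θ) = 1 / (1 + exp(−a(θ − b)))
logit = ln(0.8000/0.2000) = 1.3863
θ = b + logit/(a) = 0.1 + 1.3863/1.4000 = 1.0902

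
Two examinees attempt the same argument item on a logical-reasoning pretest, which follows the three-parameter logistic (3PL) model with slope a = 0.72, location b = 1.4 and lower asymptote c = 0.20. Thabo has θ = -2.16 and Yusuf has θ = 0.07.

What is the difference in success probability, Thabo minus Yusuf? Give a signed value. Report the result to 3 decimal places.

-0.165

P(θ) = c + (1 − c) · 1 / (1 + exp(−a(θ − b)))
P(Thabo) = 0.2572  [exponent -2.5632]
P(Yusuf) = 0.4219  [exponent -0.9576]
Difference = 0.2572 − 0.4219 = -0.1647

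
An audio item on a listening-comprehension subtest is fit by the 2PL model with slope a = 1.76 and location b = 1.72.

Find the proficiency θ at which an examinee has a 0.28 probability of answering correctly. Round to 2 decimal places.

P(θ) = 1 / (1 + exp(−a(θ − b)))
logit = ln(0.2800/0.7200) = -0.9445
θ = b + logit/(a) = 1.72 + (-0.9445)/1.7600 = 1.1834

1.18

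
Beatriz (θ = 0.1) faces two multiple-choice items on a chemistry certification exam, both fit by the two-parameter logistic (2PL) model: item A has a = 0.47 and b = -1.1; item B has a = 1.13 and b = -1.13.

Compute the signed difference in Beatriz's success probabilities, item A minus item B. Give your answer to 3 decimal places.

P(θ) = 1 / (1 + exp(−a(θ − b)))
P_A = 0.6374
P_B = 0.8006
P_A − P_B = -0.1632

-0.163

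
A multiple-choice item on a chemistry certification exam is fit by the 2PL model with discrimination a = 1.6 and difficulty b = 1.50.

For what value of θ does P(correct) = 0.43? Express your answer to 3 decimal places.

P(θ) = 1 / (1 + exp(−a(θ − b)))
logit = ln(0.4300/0.5700) = -0.2819
θ = b + logit/(a) = 1.50 + (-0.2819)/1.6000 = 1.3238

1.324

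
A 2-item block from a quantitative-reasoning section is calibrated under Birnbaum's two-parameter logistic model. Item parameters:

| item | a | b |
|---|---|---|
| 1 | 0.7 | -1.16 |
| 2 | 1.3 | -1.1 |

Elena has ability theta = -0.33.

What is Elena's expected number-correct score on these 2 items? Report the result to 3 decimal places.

P(theta) = 1 / (1 + exp(−a(theta − b)))
P_1 = 1/(1+e^{-0.5810}) = 0.6413
P_2 = 1/(1+e^{-1.0010}) = 0.7313
E[score] = 0.6413 + 0.7313 = 1.3726

1.373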